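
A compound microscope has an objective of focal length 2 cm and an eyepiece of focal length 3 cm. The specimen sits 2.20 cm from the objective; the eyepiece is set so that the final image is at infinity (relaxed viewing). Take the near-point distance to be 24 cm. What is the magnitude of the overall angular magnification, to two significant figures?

80

Objective: 1/d_i = 1/f_obj - 1/d_o = 1/2 - 1/2.20 = 0.04545 cm^-1, so d_i = 22.000 cm.
m_obj = -d_i/d_o = -22.000/2.20 = -10.000.
Eyepiece angular magnification (image at infinity): M_eye = D/f_e = 24/3 = 8.000.
Overall M = m_obj x M_eye = (-10.000)(8.000) = -80.00.
|M| = 80.00.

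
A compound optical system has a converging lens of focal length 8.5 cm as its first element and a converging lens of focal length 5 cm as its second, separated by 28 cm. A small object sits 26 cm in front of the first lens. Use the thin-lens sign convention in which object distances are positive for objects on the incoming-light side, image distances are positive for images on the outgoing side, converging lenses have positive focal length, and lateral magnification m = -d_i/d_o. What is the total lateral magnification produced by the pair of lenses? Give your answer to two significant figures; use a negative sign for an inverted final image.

Lens 1: 1/d_i1 = 1/f_1 - 1/d_o1 = 1/8.5 - 1/26 = 0.07919 cm^-1, so d_i1 = 12.629 cm.
m_1 = -(12.629)/26 = -0.4857.
The intermediate image is 12.629 cm to the right of lens 1, so d_o2 = L - d_i1 = 28 - 12.629 = 15.371 cm.
Lens 2: 1/d_i2 = 1/f_2 - 1/d_o2 = 1/5 - 1/(15.371) = 0.13494 cm^-1, so d_i2 = 7.410 cm.
m_2 = -(7.410)/(15.371) = -0.4821.
Overall magnification: m = m_1 m_2 = 0.2342.

0.23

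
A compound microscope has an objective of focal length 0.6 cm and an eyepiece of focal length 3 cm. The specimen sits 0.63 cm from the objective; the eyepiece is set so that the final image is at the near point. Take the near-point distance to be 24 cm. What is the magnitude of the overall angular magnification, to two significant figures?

180

Objective: 1/d_i = 1/f_obj - 1/d_o = 1/0.6 - 1/0.63 = 0.07937 cm^-1, so d_i = 12.600 cm.
m_obj = -d_i/d_o = -12.600/0.63 = -20.000.
Eyepiece angular magnification (image at near point): M_eye = 1 + D/f_e = 1 + 24/3 = 9.000.
Overall M = m_obj x M_eye = (-20.000)(9.000) = -180.00.
|M| = 180.00.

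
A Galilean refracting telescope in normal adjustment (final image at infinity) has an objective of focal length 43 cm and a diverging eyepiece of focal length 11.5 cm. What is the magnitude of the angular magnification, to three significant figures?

|M| = f_obj/|f_eye| = 43/11.5 = 3.739.

3.74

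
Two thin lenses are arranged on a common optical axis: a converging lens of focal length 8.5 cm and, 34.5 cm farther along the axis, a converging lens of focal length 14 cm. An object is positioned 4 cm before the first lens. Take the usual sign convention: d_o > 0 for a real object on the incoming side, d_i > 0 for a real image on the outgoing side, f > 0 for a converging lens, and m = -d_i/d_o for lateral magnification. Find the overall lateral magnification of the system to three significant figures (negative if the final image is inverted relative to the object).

-0.943

First lens: d_i1 = 1/(1/8.5 - 1/4) = -7.556 cm.
m_1 = -(-7.556)/4 = 1.8889.
The intermediate image is virtual, 7.556 cm to the left of lens 1, so d_o2 = L - d_i1 = 34.5 - (-7.556) = 42.056 cm.
Second lens: d_i2 = 1/(1/14 - 1/(42.056)) = 20.986 cm.
m_2 = -(20.986)/(42.056) = -0.4990.
The system's lateral magnification is m_1 m_2 = (1.8889)(-0.4990) = -0.9426.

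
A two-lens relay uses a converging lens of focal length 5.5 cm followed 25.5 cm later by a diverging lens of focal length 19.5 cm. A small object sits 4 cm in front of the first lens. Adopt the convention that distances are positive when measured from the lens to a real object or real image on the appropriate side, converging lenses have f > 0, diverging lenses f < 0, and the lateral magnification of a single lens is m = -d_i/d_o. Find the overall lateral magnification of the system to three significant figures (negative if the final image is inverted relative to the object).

1.20

Applying the thin-lens equation to the first lens, 1/5.5 = 1/4 + 1/d_i1, which gives d_i1 = -14.667 cm.
Its lateral magnification is m_1 = -d_i1/d_o1 = -(-14.667)/4 = 3.6667.
With d_i1 < 0 the first image is virtual and lies on the object side; the object distance for lens 2 is d_o2 = 25.5 - (-14.667) = 40.167 cm.
Applying the thin-lens equation again with f_2 = -19.5 cm and d_o2 = 40.167 cm gives d_i2 = -13.127 cm.
m_2 = -(-13.127)/(40.167) = 0.3268.
The system's lateral magnification is m_1 m_2 = (3.6667)(0.3268) = 1.1983.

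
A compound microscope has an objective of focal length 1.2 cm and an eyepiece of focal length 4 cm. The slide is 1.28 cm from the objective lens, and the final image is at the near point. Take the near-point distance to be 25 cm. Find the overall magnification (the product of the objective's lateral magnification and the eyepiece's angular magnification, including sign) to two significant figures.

Objective: 1/d_i = 1/f_obj - 1/d_o = 1/1.2 - 1/1.28 = 0.05208 cm^-1, so d_i = 19.200 cm.
m_obj = -d_i/d_o = -19.200/1.28 = -15.000.
Eyepiece angular magnification (image at near point): M_eye = 1 + D/f_e = 1 + 25/4 = 7.250.
Overall M = m_obj x M_eye = (-15.000)(7.250) = -108.75.

-110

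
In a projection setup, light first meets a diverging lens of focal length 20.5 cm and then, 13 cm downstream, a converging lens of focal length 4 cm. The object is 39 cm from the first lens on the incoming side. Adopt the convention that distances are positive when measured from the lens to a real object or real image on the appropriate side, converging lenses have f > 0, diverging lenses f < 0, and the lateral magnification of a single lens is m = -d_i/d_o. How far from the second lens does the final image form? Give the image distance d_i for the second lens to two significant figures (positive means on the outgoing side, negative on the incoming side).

Applying the thin-lens equation to the first lens, 1/(-20.5) = 1/39 + 1/d_i1, which gives d_i1 = -13.437 cm.
With d_i1 < 0 the first image is virtual and lies on the object side; the object distance for lens 2 is d_o2 = 13 - (-13.437) = 26.437 cm.
Applying the thin-lens equation again with f_2 = 4 cm and d_o2 = 26.437 cm gives d_i2 = 4.713 cm.

4.7 cm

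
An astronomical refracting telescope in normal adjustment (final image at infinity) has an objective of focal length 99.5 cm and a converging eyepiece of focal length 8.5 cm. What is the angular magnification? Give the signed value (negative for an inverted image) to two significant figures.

M = -f_obj/f_eye = -99.5/(8.5) = -11.706.

-12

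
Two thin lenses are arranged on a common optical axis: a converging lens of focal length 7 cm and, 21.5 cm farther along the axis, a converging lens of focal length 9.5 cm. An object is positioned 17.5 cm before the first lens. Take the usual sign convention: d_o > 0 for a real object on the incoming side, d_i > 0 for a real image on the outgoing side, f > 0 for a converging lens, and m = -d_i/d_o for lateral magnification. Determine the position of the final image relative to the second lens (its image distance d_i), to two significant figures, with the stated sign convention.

280 cm

First lens: d_i1 = 1/(1/7 - 1/17.5) = 11.667 cm.
The intermediate image is 11.667 cm to the right of lens 1, so d_o2 = L - d_i1 = 21.5 - 11.667 = 9.833 cm.
Second lens: d_i2 = 1/(1/9.5 - 1/(9.833)) = 280.250 cm.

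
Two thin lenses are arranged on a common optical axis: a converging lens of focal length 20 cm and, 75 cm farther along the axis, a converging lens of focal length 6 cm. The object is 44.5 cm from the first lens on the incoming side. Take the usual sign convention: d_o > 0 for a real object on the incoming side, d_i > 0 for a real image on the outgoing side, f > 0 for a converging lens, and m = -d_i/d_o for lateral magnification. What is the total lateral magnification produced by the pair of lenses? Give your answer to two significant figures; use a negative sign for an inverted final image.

0.15

First lens: d_i1 = 1/(1/20 - 1/44.5) = 36.327 cm.
m_1 = -(36.327)/44.5 = -0.8163.
The intermediate image is 36.327 cm to the right of lens 1, so d_o2 = L - d_i1 = 75 - 36.327 = 38.673 cm.
Second lens: d_i2 = 1/(1/6 - 1/(38.673)) = 7.102 cm.
m_2 = -(7.102)/(38.673) = -0.1836.
Total m = m_1 x m_2 = (-0.8163)(-0.1836) = 0.1499.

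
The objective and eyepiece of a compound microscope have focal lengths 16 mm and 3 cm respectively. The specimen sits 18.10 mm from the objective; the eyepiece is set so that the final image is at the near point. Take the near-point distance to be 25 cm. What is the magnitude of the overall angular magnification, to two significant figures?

71

Convert to cm: f_obj = 16 mm = 1.6 cm; d_o = 18.10 mm = 1.81 cm.
Objective: 1/d_i = 1/f_obj - 1/d_o = 1/1.6 - 1/1.81 = 0.07251 cm^-1, so d_i = 13.790 cm.
m_obj = -d_i/d_o = -13.790/1.81 = -7.619.
Eyepiece angular magnification (image at near point): M_eye = 1 + D/f_e = 1 + 25/3 = 9.333.
Overall M = m_obj x M_eye = (-7.619)(9.333) = -71.11.
|M| = 71.11.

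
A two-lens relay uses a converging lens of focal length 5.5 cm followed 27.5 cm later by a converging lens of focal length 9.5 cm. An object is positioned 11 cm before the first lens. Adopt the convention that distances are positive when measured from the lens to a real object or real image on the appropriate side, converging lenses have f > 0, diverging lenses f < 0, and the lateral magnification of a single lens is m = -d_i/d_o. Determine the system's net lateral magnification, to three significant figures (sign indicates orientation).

1.36

First lens: d_i1 = 1/(1/5.5 - 1/11) = 11.000 cm.
m_1 = -(11.000)/11 = -1.0000.
The intermediate image is 11.000 cm to the right of lens 1, so d_o2 = L - d_i1 = 27.5 - 11.000 = 16.500 cm.
Second lens: d_i2 = 1/(1/9.5 - 1/(16.500)) = 22.393 cm.
m_2 = -(22.393)/(16.500) = -1.3571.
The system's lateral magnification is m_1 m_2 = (-1.0000)(-1.3571) = 1.3571.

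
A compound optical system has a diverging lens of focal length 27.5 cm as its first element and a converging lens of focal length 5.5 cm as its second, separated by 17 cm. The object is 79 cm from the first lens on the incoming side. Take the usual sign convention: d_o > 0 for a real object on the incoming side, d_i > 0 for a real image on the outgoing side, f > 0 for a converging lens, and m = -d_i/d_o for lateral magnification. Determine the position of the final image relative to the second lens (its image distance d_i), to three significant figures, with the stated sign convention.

Applying the thin-lens equation to the first lens, 1/(-27.5) = 1/79 + 1/d_i1, which gives d_i1 = -20.399 cm.
With d_i1 < 0 the first image is virtual and lies on the object side; the object distance for lens 2 is d_o2 = 17 - (-20.399) = 37.399 cm.
Applying the thin-lens equation again with f_2 = 5.5 cm and d_o2 = 37.399 cm gives d_i2 = 6.448 cm.

6.45 cm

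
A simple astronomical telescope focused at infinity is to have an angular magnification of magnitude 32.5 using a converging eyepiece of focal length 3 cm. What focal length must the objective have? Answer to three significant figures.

|M| = f_obj/|f_eye|, so f_obj = |M| x |f_eye| = 32.5 x 3 = 97.500 cm.

97.5 cm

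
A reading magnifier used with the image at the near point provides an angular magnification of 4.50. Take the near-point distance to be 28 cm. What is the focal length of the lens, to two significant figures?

For the image at the near point, M = 1 + D/f.
f = D/(M - 1) = 28/(4.5 - 1) = 8.000 cm.

8.0 cm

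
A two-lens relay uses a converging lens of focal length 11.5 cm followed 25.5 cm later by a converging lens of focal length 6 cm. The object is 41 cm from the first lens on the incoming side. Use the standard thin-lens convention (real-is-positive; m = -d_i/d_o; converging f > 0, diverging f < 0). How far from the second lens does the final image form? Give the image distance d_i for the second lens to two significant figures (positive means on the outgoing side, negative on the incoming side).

Lens 1: 1/d_i1 = 1/f_1 - 1/d_o1 = 1/11.5 - 1/41 = 0.06257 cm^-1, so d_i1 = 15.983 cm.
That image sits 9.517 cm in front of the second lens, so d_o2 = 9.517 cm.
Lens 2: 1/d_i2 = 1/f_2 - 1/d_o2 = 1/6 - 1/(9.517) = 0.06159 cm^-1, so d_i2 = 16.236 cm.

16 cm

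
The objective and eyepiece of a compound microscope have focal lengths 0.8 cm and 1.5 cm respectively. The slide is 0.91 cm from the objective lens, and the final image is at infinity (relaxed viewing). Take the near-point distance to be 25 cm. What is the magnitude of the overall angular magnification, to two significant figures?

120

Objective: 1/d_i = 1/f_obj - 1/d_o = 1/0.8 - 1/0.91 = 0.15110 cm^-1, so d_i = 6.618 cm.
m_obj = -d_i/d_o = -6.618/0.91 = -7.273.
Eyepiece angular magnification (image at infinity): M_eye = D/f_e = 25/1.5 = 16.667.
Overall M = m_obj x M_eye = (-7.273)(16.667) = -121.21.
|M| = 121.21.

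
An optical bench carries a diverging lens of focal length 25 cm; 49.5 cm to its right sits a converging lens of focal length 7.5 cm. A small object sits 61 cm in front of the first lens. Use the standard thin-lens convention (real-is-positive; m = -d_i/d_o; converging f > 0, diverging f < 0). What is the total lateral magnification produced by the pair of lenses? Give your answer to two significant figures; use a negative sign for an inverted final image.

Lens 1: 1/d_i1 = 1/f_1 - 1/d_o1 = 1/(-25) - 1/61 = -0.05639 cm^-1, so d_i1 = -17.733 cm.
m_1 = -(-17.733)/61 = 0.2907.
The intermediate image is virtual, 17.733 cm to the left of lens 1, so d_o2 = L - d_i1 = 49.5 - (-17.733) = 67.233 cm.
Lens 2: 1/d_i2 = 1/f_2 - 1/d_o2 = 1/7.5 - 1/(67.233) = 0.11846 cm^-1, so d_i2 = 8.442 cm.
m_2 = -(8.442)/(67.233) = -0.1256.
Total m = m_1 x m_2 = (0.2907)(-0.1256) = -0.0365.

-0.036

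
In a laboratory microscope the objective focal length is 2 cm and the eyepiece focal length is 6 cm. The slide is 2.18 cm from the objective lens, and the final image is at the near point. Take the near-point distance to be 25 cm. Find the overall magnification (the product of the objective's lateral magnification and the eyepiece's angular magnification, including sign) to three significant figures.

-57.4

Objective: 1/d_i = 1/f_obj - 1/d_o = 1/2 - 1/2.18 = 0.04128 cm^-1, so d_i = 24.222 cm.
m_obj = -d_i/d_o = -24.222/2.18 = -11.111.
Eyepiece angular magnification (image at near point): M_eye = 1 + D/f_e = 1 + 25/6 = 5.167.
Overall M = m_obj x M_eye = (-11.111)(5.167) = -57.41.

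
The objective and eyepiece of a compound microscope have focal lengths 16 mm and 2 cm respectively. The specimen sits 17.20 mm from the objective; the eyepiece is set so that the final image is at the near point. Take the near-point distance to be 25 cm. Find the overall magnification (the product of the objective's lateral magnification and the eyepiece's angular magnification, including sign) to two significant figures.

-180

Convert to cm: f_obj = 16 mm = 1.6 cm; d_o = 17.20 mm = 1.72 cm.
Objective: 1/d_i = 1/f_obj - 1/d_o = 1/1.6 - 1/1.72 = 0.04360 cm^-1, so d_i = 22.933 cm.
m_obj = -d_i/d_o = -22.933/1.72 = -13.333.
Eyepiece angular magnification (image at near point): M_eye = 1 + D/f_e = 1 + 25/2 = 13.500.
Overall M = m_obj x M_eye = (-13.333)(13.500) = -180.00.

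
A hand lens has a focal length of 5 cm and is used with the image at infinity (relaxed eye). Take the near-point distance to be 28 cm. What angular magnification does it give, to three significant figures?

M = D/f = 28/5 = 5.600.

5.60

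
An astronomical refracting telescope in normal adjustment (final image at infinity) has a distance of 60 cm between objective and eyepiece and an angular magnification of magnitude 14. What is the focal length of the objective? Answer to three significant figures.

56.0 cm

In normal adjustment the tube length equals f_obj + f_eye and |M| = f_obj/f_eye.
So f_obj = 14 f_eye and 14 f_eye + f_eye = 60 cm, giving f_eye = 60/15 = 4.000 cm and f_obj = 56.000 cm.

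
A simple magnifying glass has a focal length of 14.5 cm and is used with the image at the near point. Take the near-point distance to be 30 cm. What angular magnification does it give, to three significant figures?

M = 1 + D/f = 1 + 30/14.5 = 3.069.

3.07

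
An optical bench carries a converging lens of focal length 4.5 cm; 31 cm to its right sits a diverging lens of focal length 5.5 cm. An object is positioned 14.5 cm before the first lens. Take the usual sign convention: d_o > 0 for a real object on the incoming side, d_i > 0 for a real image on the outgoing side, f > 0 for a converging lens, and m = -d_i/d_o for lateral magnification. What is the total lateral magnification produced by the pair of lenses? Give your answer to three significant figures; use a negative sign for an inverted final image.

-0.0826

First lens: d_i1 = 1/(1/4.5 - 1/14.5) = 6.525 cm.
m_1 = -(6.525)/14.5 = -0.4500.
The intermediate image is 6.525 cm to the right of lens 1, so d_o2 = L - d_i1 = 31 - 6.525 = 24.475 cm.
Second lens: d_i2 = 1/(1/(-5.5) - 1/(24.475)) = -4.491 cm.
m_2 = -(-4.491)/(24.475) = 0.1835.
Overall magnification: m = m_1 m_2 = -0.0826.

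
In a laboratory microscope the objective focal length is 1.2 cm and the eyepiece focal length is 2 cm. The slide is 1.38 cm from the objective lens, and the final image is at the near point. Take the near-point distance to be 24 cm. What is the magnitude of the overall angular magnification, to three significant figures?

Objective: 1/d_i = 1/f_obj - 1/d_o = 1/1.2 - 1/1.38 = 0.10870 cm^-1, so d_i = 9.200 cm.
m_obj = -d_i/d_o = -9.200/1.38 = -6.667.
Eyepiece angular magnification (image at near point): M_eye = 1 + D/f_e = 1 + 24/2 = 13.000.
Overall M = m_obj x M_eye = (-6.667)(13.000) = -86.67.
|M| = 86.67.

86.7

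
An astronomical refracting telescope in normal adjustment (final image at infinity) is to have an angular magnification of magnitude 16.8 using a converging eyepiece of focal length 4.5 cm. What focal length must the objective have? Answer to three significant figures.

|M| = f_obj/|f_eye|, so f_obj = |M| x |f_eye| = 16.8 x 4.5 = 75.600 cm.

75.6 cm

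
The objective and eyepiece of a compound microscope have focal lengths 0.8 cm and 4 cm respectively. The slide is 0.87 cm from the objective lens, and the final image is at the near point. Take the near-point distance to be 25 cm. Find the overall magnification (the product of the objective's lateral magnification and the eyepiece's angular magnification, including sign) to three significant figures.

-82.9

Objective: 1/d_i = 1/f_obj - 1/d_o = 1/0.8 - 1/0.87 = 0.10057 cm^-1, so d_i = 9.943 cm.
m_obj = -d_i/d_o = -9.943/0.87 = -11.429.
Eyepiece angular magnification (image at near point): M_eye = 1 + D/f_e = 1 + 25/4 = 7.250.
Overall M = m_obj x M_eye = (-11.429)(7.250) = -82.86.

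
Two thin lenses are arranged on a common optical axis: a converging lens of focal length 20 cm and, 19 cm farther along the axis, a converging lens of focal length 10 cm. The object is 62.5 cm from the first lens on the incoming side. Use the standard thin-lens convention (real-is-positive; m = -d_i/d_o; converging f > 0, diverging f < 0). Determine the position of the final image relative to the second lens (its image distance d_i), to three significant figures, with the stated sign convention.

Applying the thin-lens equation to the first lens, 1/20 = 1/62.5 + 1/d_i1, which gives d_i1 = 29.412 cm.
Since 29.412 cm > 19 cm, the first image lies past the second lens and serves as a virtual object: d_o2 = L - d_i1 = -10.412 cm.
Applying the thin-lens equation again with f_2 = 10 cm and d_o2 = -10.412 cm gives d_i2 = 5.101 cm.

5.10 cm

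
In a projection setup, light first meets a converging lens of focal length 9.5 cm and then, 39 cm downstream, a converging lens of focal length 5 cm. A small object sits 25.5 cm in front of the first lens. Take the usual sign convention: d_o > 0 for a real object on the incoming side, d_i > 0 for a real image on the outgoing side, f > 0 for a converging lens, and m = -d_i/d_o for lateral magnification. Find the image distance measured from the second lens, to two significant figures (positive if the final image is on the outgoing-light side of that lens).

First lens: d_i1 = 1/(1/9.5 - 1/25.5) = 15.141 cm.
The intermediate image is 15.141 cm to the right of lens 1, so d_o2 = L - d_i1 = 39 - 15.141 = 23.859 cm.
Second lens: d_i2 = 1/(1/5 - 1/(23.859)) = 6.326 cm.

6.3 cm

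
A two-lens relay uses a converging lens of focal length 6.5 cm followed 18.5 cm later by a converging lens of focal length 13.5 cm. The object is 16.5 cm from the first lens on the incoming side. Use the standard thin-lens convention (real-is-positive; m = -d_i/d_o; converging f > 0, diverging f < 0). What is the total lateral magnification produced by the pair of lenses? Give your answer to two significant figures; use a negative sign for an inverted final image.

-1.5

Applying the thin-lens equation to the first lens, 1/6.5 = 1/16.5 + 1/d_i1, which gives d_i1 = 10.725 cm.
Its lateral magnification is m_1 = -d_i1/d_o1 = -(10.725)/16.5 = -0.6500.
The intermediate image is 10.725 cm to the right of lens 1, so d_o2 = L - d_i1 = 18.5 - 10.725 = 7.775 cm.
Applying the thin-lens equation again with f_2 = 13.5 cm and d_o2 = 7.775 cm gives d_i2 = -18.334 cm.
m_2 = -(-18.334)/(7.775) = 2.3581.
Total m = m_1 x m_2 = (-0.6500)(2.3581) = -1.5328.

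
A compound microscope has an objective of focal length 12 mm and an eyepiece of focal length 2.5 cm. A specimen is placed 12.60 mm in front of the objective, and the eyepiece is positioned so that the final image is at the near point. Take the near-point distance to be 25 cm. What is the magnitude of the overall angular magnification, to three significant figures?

220

Convert to cm: f_obj = 12 mm = 1.2 cm; d_o = 12.60 mm = 1.26 cm.
Objective: 1/d_i = 1/f_obj - 1/d_o = 1/1.2 - 1/1.26 = 0.03968 cm^-1, so d_i = 25.200 cm.
m_obj = -d_i/d_o = -25.200/1.26 = -20.000.
Eyepiece angular magnification (image at near point): M_eye = 1 + D/f_e = 1 + 25/2.5 = 11.000.
Overall M = m_obj x M_eye = (-20.000)(11.000) = -220.00.
|M| = 220.00.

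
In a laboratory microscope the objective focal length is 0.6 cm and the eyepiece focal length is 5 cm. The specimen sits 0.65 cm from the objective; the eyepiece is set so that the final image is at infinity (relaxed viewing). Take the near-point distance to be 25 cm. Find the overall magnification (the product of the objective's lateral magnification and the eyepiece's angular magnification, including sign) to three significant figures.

-60.0

Objective: 1/d_i = 1/f_obj - 1/d_o = 1/0.6 - 1/0.65 = 0.12821 cm^-1, so d_i = 7.800 cm.
m_obj = -d_i/d_o = -7.800/0.65 = -12.000.
Eyepiece angular magnification (image at infinity): M_eye = D/f_e = 25/5 = 5.000.
Overall M = m_obj x M_eye = (-12.000)(5.000) = -60.00.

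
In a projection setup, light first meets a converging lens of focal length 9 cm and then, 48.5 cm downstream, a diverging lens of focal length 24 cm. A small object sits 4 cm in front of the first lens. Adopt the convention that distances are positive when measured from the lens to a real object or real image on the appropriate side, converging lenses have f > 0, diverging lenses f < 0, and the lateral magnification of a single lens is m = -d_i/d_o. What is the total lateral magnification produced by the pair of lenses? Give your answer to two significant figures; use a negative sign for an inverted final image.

Lens 1: 1/d_i1 = 1/f_1 - 1/d_o1 = 1/9 - 1/4 = -0.13889 cm^-1, so d_i1 = -7.200 cm.
m_1 = -(-7.200)/4 = 1.8000.
With d_i1 < 0 the first image is virtual and lies on the object side; the object distance for lens 2 is d_o2 = 48.5 - (-7.200) = 55.700 cm.
Lens 2: 1/d_i2 = 1/f_2 - 1/d_o2 = 1/(-24) - 1/(55.700) = -0.05962 cm^-1, so d_i2 = -16.773 cm.
m_2 = -(-16.773)/(55.700) = 0.3011.
Overall magnification: m = m_1 m_2 = 0.5420.

0.54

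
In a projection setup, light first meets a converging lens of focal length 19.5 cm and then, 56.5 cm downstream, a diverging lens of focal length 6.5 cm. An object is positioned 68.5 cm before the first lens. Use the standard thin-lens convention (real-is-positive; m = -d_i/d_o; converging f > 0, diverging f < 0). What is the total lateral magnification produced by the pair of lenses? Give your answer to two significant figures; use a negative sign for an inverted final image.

-0.072

Lens 1: 1/d_i1 = 1/f_1 - 1/d_o1 = 1/19.5 - 1/68.5 = 0.03668 cm^-1, so d_i1 = 27.260 cm.
m_1 = -(27.260)/68.5 = -0.3980.
Object distance for lens 2: d_o2 = 56.5 - 27.260 = 29.240 cm.
Lens 2: 1/d_i2 = 1/f_2 - 1/d_o2 = 1/(-6.5) - 1/(29.240) = -0.18805 cm^-1, so d_i2 = -5.318 cm.
m_2 = -(-5.318)/(29.240) = 0.1819.
Total m = m_1 x m_2 = (-0.3980)(0.1819) = -0.0724.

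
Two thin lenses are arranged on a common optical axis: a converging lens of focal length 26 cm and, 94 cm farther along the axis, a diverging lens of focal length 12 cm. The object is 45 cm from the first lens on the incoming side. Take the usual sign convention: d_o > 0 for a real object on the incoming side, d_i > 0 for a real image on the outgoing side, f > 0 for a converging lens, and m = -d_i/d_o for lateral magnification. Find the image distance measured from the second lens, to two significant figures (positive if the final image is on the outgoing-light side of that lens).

Lens 1: 1/d_i1 = 1/f_1 - 1/d_o1 = 1/26 - 1/45 = 0.01624 cm^-1, so d_i1 = 61.579 cm.
That image sits 32.421 cm in front of the second lens, so d_o2 = 32.421 cm.
Lens 2: 1/d_i2 = 1/f_2 - 1/d_o2 = 1/(-12) - 1/(32.421) = -0.11418 cm^-1, so d_i2 = -8.758 cm.

-8.8 cm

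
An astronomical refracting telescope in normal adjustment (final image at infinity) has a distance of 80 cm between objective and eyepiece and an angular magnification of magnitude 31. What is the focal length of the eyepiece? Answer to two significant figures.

In normal adjustment the tube length equals f_obj + f_eye and |M| = f_obj/f_eye.
So f_obj = 31 f_eye and 31 f_eye + f_eye = 80 cm, giving f_eye = 80/32 = 2.500 cm and f_obj = 77.500 cm.

2.5 cm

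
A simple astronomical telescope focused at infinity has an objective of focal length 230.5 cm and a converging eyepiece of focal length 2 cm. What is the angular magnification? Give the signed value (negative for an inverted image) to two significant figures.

-120

M = -f_obj/f_eye = -230.5/(2) = -115.250.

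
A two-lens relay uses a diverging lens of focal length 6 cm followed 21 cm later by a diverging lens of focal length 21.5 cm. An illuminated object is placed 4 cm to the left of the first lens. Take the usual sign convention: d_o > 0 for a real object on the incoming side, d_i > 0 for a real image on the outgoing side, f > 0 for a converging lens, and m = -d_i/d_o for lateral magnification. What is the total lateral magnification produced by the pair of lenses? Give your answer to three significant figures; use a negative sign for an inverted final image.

0.287

Lens 1: 1/d_i1 = 1/f_1 - 1/d_o1 = 1/(-6) - 1/4 = -0.41667 cm^-1, so d_i1 = -2.400 cm.
m_1 = -(-2.400)/4 = 0.6000.
With d_i1 < 0 the first image is virtual and lies on the object side; the object distance for lens 2 is d_o2 = 21 - (-2.400) = 23.400 cm.
Lens 2: 1/d_i2 = 1/f_2 - 1/d_o2 = 1/(-21.5) - 1/(23.400) = -0.08925 cm^-1, so d_i2 = -11.205 cm.
m_2 = -(-11.205)/(23.400) = 0.4788.
The system's lateral magnification is m_1 m_2 = (0.6000)(0.4788) = 0.2873.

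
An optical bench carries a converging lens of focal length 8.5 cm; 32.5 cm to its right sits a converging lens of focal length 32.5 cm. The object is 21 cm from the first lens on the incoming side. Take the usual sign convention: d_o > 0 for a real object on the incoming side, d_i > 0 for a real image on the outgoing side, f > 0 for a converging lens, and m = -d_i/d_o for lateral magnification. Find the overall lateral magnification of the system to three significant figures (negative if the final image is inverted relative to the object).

-1.55

Lens 1: 1/d_i1 = 1/f_1 - 1/d_o1 = 1/8.5 - 1/21 = 0.07003 cm^-1, so d_i1 = 14.280 cm.
m_1 = -(14.280)/21 = -0.6800.
The intermediate image is 14.280 cm to the right of lens 1, so d_o2 = L - d_i1 = 32.5 - 14.280 = 18.220 cm.
Lens 2: 1/d_i2 = 1/f_2 - 1/d_o2 = 1/32.5 - 1/(18.220) = -0.02412 cm^-1, so d_i2 = -41.467 cm.
m_2 = -(-41.467)/(18.220) = 2.2759.
Total m = m_1 x m_2 = (-0.6800)(2.2759) = -1.5476.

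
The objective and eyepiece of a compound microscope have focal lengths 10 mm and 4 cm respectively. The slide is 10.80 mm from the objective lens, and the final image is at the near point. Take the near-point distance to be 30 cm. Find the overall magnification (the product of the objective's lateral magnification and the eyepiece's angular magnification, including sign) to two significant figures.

Convert to cm: f_obj = 10 mm = 1 cm; d_o = 10.80 mm = 1.08 cm.
Objective: 1/d_i = 1/f_obj - 1/d_o = 1/1 - 1/1.08 = 0.07407 cm^-1, so d_i = 13.500 cm.
m_obj = -d_i/d_o = -13.500/1.08 = -12.500.
Eyepiece angular magnification (image at near point): M_eye = 1 + D/f_e = 1 + 30/4 = 8.500.
Overall M = m_obj x M_eye = (-12.500)(8.500) = -106.25.

-110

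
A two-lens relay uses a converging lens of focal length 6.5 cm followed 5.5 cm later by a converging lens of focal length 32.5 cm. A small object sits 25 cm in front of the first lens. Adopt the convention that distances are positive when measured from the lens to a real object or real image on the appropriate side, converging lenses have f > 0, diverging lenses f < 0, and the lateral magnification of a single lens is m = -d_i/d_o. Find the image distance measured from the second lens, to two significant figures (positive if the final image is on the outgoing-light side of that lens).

3.0 cm

Lens 1: 1/d_i1 = 1/f_1 - 1/d_o1 = 1/6.5 - 1/25 = 0.11385 cm^-1, so d_i1 = 8.784 cm.
Since 8.784 cm > 5.5 cm, the first image lies past the second lens and serves as a virtual object: d_o2 = L - d_i1 = -3.284 cm.
Lens 2: 1/d_i2 = 1/f_2 - 1/d_o2 = 1/32.5 - 1/(-3.284) = 0.33530 cm^-1, so d_i2 = 2.982 cm.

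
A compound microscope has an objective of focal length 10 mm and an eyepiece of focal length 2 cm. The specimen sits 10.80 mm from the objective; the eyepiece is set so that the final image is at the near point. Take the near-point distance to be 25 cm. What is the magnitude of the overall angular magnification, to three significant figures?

Convert to cm: f_obj = 10 mm = 1 cm; d_o = 10.80 mm = 1.08 cm.
Objective: 1/d_i = 1/f_obj - 1/d_o = 1/1 - 1/1.08 = 0.07407 cm^-1, so d_i = 13.500 cm.
m_obj = -d_i/d_o = -13.500/1.08 = -12.500.
Eyepiece angular magnification (image at near point): M_eye = 1 + D/f_e = 1 + 25/2 = 13.500.
Overall M = m_obj x M_eye = (-12.500)(13.500) = -168.75.
|M| = 168.75.

169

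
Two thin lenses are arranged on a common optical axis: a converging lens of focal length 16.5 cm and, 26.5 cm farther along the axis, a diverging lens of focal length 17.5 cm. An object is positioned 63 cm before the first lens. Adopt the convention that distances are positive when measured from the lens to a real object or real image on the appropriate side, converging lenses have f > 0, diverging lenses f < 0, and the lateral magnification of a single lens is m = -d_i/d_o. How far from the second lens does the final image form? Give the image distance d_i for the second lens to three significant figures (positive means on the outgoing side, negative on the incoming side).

-3.35 cm

Lens 1: 1/d_i1 = 1/f_1 - 1/d_o1 = 1/16.5 - 1/63 = 0.04473 cm^-1, so d_i1 = 22.355 cm.
The intermediate image is 22.355 cm to the right of lens 1, so d_o2 = L - d_i1 = 26.5 - 22.355 = 4.145 cm.
Lens 2: 1/d_i2 = 1/f_2 - 1/d_o2 = 1/(-17.5) - 1/(4.145) = -0.29839 cm^-1, so d_i2 = -3.351 cm.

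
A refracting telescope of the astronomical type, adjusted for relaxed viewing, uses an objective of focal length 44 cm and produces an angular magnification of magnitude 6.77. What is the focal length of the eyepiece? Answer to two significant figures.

|M| = f_obj/f_eye, so f_eye = f_obj/|M| = 44/6.77 = 6.499 cm.

6.5 cm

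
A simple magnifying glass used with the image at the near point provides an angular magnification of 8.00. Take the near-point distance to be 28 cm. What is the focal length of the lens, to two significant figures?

For the image at the near point, M = 1 + D/f.
f = D/(M - 1) = 28/(8.0 - 1) = 4.000 cm.

4.0 cm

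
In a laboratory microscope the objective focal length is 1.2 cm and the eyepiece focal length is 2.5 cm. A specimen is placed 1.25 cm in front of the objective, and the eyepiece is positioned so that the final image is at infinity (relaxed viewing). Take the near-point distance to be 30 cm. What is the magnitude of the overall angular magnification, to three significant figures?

288

Objective: 1/d_i = 1/f_obj - 1/d_o = 1/1.2 - 1/1.25 = 0.03333 cm^-1, so d_i = 30.000 cm.
m_obj = -d_i/d_o = -30.000/1.25 = -24.000.
Eyepiece angular magnification (image at infinity): M_eye = D/f_e = 30/2.5 = 12.000.
Overall M = m_obj x M_eye = (-24.000)(12.000) = -288.00.
|M| = 288.00.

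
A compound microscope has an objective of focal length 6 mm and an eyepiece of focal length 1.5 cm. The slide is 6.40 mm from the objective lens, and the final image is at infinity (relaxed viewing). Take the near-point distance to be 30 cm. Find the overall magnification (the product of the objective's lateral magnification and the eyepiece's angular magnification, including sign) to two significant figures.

Convert to cm: f_obj = 6 mm = 0.6 cm; d_o = 6.40 mm = 0.64 cm.
Objective: 1/d_i = 1/f_obj - 1/d_o = 1/0.6 - 1/0.64 = 0.10417 cm^-1, so d_i = 9.600 cm.
m_obj = -d_i/d_o = -9.600/0.64 = -15.000.
Eyepiece angular magnification (image at infinity): M_eye = D/f_e = 30/1.5 = 20.000.
Overall M = m_obj x M_eye = (-15.000)(20.000) = -300.00.

-300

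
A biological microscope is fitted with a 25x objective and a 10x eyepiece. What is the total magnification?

250

The overall magnification of a compound microscope is the product of the objective and eyepiece magnifications:
M = M_obj x M_eye = 25 x 10 = 250.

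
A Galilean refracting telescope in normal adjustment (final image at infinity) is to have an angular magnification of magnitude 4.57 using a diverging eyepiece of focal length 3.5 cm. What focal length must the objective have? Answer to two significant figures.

|M| = f_obj/|f_eye|, so f_obj = |M| x |f_eye| = 4.57 x 3.5 = 15.995 cm.

16 cm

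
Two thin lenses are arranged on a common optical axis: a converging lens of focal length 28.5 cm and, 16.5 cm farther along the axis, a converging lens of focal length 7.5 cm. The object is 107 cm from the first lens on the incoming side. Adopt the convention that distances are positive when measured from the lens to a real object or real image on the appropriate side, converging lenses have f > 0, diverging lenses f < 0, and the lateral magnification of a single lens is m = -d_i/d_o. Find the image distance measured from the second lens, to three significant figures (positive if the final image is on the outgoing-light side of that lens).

5.62 cm

Applying the thin-lens equation to the first lens, 1/28.5 = 1/107 + 1/d_i1, which gives d_i1 = 38.847 cm.
This image would form 38.847 cm past lens 1, i.e. 22.347 cm beyond lens 2, so it is a virtual object for lens 2: d_o2 = 16.5 - 38.847 = -22.347 cm.
Applying the thin-lens equation again with f_2 = 7.5 cm and d_o2 = -22.347 cm gives d_i2 = 5.615 cm.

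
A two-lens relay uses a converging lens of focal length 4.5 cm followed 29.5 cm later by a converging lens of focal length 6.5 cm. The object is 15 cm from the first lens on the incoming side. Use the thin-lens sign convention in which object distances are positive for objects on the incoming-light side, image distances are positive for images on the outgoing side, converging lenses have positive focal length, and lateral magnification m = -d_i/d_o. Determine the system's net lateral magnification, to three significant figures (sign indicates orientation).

First lens: d_i1 = 1/(1/4.5 - 1/15) = 6.429 cm.
m_1 = -(6.429)/15 = -0.4286.
Object distance for lens 2: d_o2 = 29.5 - 6.429 = 23.071 cm.
Second lens: d_i2 = 1/(1/6.5 - 1/(23.071)) = 9.050 cm.
m_2 = -(9.050)/(23.071) = -0.3922.
The system's lateral magnification is m_1 m_2 = (-0.4286)(-0.3922) = 0.1681.

0.168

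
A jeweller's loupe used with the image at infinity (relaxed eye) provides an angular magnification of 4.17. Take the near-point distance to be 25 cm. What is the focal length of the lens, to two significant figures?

6.0 cm

For the image at infinity, M = D/f.
f = D/M = 25/4.17 = 5.995 cm.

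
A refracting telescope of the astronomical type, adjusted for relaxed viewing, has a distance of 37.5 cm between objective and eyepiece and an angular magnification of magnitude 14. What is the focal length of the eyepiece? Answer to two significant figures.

2.5 cm

In normal adjustment the tube length equals f_obj + f_eye and |M| = f_obj/f_eye.
So f_obj = 14 f_eye and 14 f_eye + f_eye = 37.5 cm, giving f_eye = 37.5/15 = 2.500 cm and f_obj = 35.000 cm.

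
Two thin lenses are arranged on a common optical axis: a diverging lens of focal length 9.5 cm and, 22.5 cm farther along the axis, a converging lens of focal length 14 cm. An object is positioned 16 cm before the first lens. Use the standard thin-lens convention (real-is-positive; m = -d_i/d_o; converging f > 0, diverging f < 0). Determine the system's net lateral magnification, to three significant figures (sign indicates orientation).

Lens 1: 1/d_i1 = 1/f_1 - 1/d_o1 = 1/(-9.5) - 1/16 = -0.16776 cm^-1, so d_i1 = -5.961 cm.
m_1 = -(-5.961)/16 = 0.3725.
The intermediate image is virtual, 5.961 cm to the left of lens 1, so d_o2 = L - d_i1 = 22.5 - (-5.961) = 28.461 cm.
Lens 2: 1/d_i2 = 1/f_2 - 1/d_o2 = 1/14 - 1/(28.461) = 0.03629 cm^-1, so d_i2 = 27.554 cm.
m_2 = -(27.554)/(28.461) = -0.9681.
Total m = m_1 x m_2 = (0.3725)(-0.9681) = -0.3607.

-0.361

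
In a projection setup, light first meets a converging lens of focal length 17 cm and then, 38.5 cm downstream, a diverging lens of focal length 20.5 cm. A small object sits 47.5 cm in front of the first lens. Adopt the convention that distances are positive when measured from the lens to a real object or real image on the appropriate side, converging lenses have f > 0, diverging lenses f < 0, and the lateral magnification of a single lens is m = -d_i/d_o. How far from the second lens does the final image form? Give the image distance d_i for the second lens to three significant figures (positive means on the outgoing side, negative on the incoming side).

Applying the thin-lens equation to the first lens, 1/17 = 1/47.5 + 1/d_i1, which gives d_i1 = 26.475 cm.
Object distance for lens 2: d_o2 = 38.5 - 26.475 = 12.025 cm.
Applying the thin-lens equation again with f_2 = -20.5 cm and d_o2 = 12.025 cm gives d_i2 = -7.579 cm.

-7.58 cm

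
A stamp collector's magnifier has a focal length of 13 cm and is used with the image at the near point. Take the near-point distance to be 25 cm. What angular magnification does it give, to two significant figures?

2.9

M = 1 + D/f = 1 + 25/13 = 2.923.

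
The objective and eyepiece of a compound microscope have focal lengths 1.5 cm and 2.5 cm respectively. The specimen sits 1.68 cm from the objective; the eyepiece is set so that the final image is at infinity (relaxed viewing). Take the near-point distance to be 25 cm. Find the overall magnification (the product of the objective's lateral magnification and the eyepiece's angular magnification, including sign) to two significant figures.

-83

Objective: 1/d_i = 1/f_obj - 1/d_o = 1/1.5 - 1/1.68 = 0.07143 cm^-1, so d_i = 14.000 cm.
m_obj = -d_i/d_o = -14.000/1.68 = -8.333.
Eyepiece angular magnification (image at infinity): M_eye = D/f_e = 25/2.5 = 10.000.
Overall M = m_obj x M_eye = (-8.333)(10.000) = -83.33.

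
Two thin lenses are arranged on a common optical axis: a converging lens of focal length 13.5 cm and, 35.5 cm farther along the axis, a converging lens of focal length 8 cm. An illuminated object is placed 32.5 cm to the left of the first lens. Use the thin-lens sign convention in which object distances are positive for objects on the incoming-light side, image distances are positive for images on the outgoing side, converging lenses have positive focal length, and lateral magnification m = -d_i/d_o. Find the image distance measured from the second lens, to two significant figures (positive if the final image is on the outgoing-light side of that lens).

First lens: d_i1 = 1/(1/13.5 - 1/32.5) = 23.092 cm.
Object distance for lens 2: d_o2 = 35.5 - 23.092 = 12.408 cm.
Second lens: d_i2 = 1/(1/8 - 1/(12.408)) = 22.519 cm.

23 cm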